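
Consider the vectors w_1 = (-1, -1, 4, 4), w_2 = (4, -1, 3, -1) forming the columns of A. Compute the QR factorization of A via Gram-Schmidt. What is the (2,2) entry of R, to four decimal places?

r_{22} = 5.1249

q_1 = w_1/‖w_1‖ = (-1, -1, 4, 4)/5.8310 = (-0.1715, -0.1715, 0.6860, 0.6860).
r_{12} = q_1·w_2 = 0.8575.
u_2 = w_2 − 0.8575·q_1 = (4.1471, -0.8529, 2.4118, -1.5882).
r_{22} = ‖u_2‖ = 5.1249.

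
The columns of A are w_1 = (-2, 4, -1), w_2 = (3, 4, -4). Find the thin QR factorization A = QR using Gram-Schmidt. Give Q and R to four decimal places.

Q = [[-0.4364, 0.7701], [0.8729, 0.2369], [-0.2182, -0.5923]], R = [[4.5826, 3.0551], [0.0000, 5.6273]]

w_1 = (-2, 4, -1); ‖w_1‖ = 4.5826, so e_1 = (-0.4364, 0.8729, -0.2182).
e_1·w_2 = (-0.4364)·3 + 0.8729·4 + (-0.2182)·(-4) = 3.0551.
u_2 = w_2 − 3.0551·e_1 = (4.3333, 1.3333, -3.3333).
‖u_2‖ = 5.6273, so e_2 = (0.7701, 0.2369, -0.5923).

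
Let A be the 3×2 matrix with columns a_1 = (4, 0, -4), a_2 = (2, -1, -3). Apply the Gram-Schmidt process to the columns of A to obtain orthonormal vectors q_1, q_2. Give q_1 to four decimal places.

a_1 = (4, 0, -4); ‖a_1‖ = 5.6569, so q_1 = (0.7071, 0.0000, -0.7071).

q_1 = (0.7071, 0.0000, -0.7071)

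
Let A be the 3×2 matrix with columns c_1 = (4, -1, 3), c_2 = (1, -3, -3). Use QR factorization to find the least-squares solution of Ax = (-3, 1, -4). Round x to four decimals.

c_1 = (4, -1, 3); ‖c_1‖ = 5.0990, so e_1 = (0.7845, -0.1961, 0.5883).
e_1·c_2 = 0.7845·1 + (-0.1961)·(-3) + 0.5883·(-3) = -0.3922.
u_2 = c_2 + 0.3922·e_1 = (1.3077, -3.0769, -2.7692).
‖u_2‖ = 4.3412, so e_2 = (0.3012, -0.7088, -0.6379).
Qᵀb = (-4.9029, 0.9391).
Back-substitute: x_2 = 0.9391/4.3412 = 0.2163.
x_1 = (-4.9029 + 0.3922·0.2163)/5.0990 = -0.9449.

x = (-0.9449, 0.2163)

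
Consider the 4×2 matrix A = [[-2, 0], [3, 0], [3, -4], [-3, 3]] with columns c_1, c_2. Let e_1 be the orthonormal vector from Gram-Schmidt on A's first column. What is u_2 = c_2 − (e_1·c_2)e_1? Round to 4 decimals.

c_1 = (-2, 3, 3, -3); ‖c_1‖ = 5.5678, so e_1 = (-0.3592, 0.5388, 0.5388, -0.5388).
e_1·c_2 = (-0.3592)·0 + 0.5388·0 + 0.5388·(-4) + (-0.5388)·3 = -3.7717.
u_2 = c_2 + 3.7717·e_1 = (-1.3548, 2.0323, -1.9677, 0.9677).

u_2 = (-1.3548, 2.0323, -1.9677, 0.9677)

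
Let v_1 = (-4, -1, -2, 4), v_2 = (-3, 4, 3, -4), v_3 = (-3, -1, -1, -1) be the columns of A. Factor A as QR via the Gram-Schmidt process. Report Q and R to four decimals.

Q = [[-0.6576, -0.6751, -0.3097], [-0.1644, 0.5417, -0.6023], [-0.3288, 0.3355, -0.3613], [0.6576, -0.3719, -0.6409]], R = [[6.0828, -2.3016, 1.8084], [0.0000, 6.6860, 1.5199], [0.0000, 0.0000, 2.5337]]

v_1 = (-4, -1, -2, 4); ‖v_1‖ = 6.0828, so q_1 = (-0.6576, -0.1644, -0.3288, 0.6576).
q_1·v_2 = (-0.6576)·(-3) + (-0.1644)·4 + (-0.3288)·3 + 0.6576·(-4) = -2.3016.
u_2 = v_2 + 2.3016·q_1 = (-4.5135, 3.6216, 2.2432, -2.4865).
‖u_2‖ = 6.6860, so q_2 = (-0.6751, 0.5417, 0.3355, -0.3719).
q_1·v_3 = (-0.6576)·(-3) + (-0.1644)·(-1) + (-0.3288)·(-1) + 0.6576·(-1) = 1.8084; q_2·v_3 = (-0.6751)·(-3) + 0.5417·(-1) + 0.3355·(-1) + (-0.3719)·(-1) = 1.5199.
u_3 = v_3 − 1.8084·q_1 − 1.5199·q_2 = (-0.7848, -1.5260, -0.9154, -1.6239).
‖u_3‖ = 2.5337, so q_3 = (-0.3097, -0.6023, -0.3613, -0.6409).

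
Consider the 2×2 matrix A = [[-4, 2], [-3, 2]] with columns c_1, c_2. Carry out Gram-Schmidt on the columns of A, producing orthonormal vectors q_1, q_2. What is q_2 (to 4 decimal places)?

q_2 = (-0.6000, 0.8000)

c_1 = (-4, -3); ‖c_1‖ = 5.0000, so q_1 = (-0.8000, -0.6000).
q_1·c_2 = (-0.8000)·2 + (-0.6000)·2 = -2.8000.
u_2 = c_2 + 2.8000·q_1 = (-0.2400, 0.3200).
‖u_2‖ = 0.4000, so q_2 = (-0.6000, 0.8000).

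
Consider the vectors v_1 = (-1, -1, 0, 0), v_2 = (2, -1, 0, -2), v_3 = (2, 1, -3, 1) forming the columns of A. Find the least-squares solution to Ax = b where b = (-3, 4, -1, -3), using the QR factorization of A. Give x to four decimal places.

x = (-1.3146, -0.5506, -0.3596)

q_1 = v_1/‖v_1‖ = (-1, -1, 0, 0)/1.4142 = (-0.7071, -0.7071, 0.0000, 0.0000).
r_{12} = q_1·v_2 = -0.7071.
u_2 = v_2 + 0.7071·q_1 = (1.5000, -1.5000, 0.0000, -2.0000).
‖u_2‖ = 2.9155, so q_2 = (0.5145, -0.5145, 0.0000, -0.6860).
r_{13} = q_1·v_3 = -2.1213; r_{23} = q_2·v_3 = -0.1715.
u_3 = v_3 + 2.1213·q_1 + 0.1715·q_2 = (0.5882, -0.5882, -3.0000, 0.8824).
‖u_3‖ = 3.2358, so q_3 = (0.1818, -0.1818, -0.9271, 0.2727).
Qᵀb = (-0.7071, -1.5435, -1.1634).
Back-substitute: x_3 = -1.1634/3.2358 = -0.3596.
x_2 = (-1.5435 + 0.1715·(-0.3596))/2.9155 = -0.5506.
x_1 = (-0.7071 + 0.7071·(-0.5506) + 2.1213·(-0.3596))/1.4142 = -1.3146.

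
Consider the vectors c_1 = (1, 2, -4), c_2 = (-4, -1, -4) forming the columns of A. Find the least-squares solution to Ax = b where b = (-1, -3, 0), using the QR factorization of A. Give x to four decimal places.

x = (-0.5076, 0.3659)

e_1 = c_1/‖c_1‖ = (1, 2, -4)/4.5826 = (0.2182, 0.4364, -0.8729).
r_{12} = e_1·c_2 = 2.1822.
u_2 = c_2 − 2.1822·e_1 = (-4.4762, -1.9524, -2.0952).
‖u_2‖ = 5.3140, so e_2 = (-0.8423, -0.3674, -0.3943).
Qᵀb = (-1.5275, 1.9446).
Back-substitute: x_2 = 1.9446/5.3140 = 0.3659.
x_1 = (-1.5275 − 2.1822·0.3659)/4.5826 = -0.5076.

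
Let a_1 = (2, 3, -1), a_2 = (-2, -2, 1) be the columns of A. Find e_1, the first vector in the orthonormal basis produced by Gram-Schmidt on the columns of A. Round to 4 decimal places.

e_1 = a_1/‖a_1‖ = (2, 3, -1)/3.7417 = (0.5345, 0.8018, -0.2673).

e_1 = (0.5345, 0.8018, -0.2673)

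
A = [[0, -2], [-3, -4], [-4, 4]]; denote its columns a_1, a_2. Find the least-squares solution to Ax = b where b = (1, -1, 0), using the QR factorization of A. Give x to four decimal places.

x = (0.1312, 0.0701)

a_1 = (0, -3, -4); ‖a_1‖ = 5.0000, so e_1 = (0.0000, -0.6000, -0.8000).
e_1·a_2 = 0.0000·(-2) + (-0.6000)·(-4) + (-0.8000)·4 = -0.8000.
u_2 = a_2 + 0.8000·e_1 = (-2.0000, -4.4800, 3.3600).
‖u_2‖ = 5.9464, so e_2 = (-0.3363, -0.7534, 0.5650).
Qᵀb = (0.6000, 0.4171).
Back-substitute: x_2 = 0.4171/5.9464 = 0.0701.
x_1 = (0.6000 + 0.8000·0.0701)/5.0000 = 0.1312.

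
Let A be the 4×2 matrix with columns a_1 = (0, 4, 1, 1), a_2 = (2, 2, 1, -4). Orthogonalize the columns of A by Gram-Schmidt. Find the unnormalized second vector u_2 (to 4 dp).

a_1 = (0, 4, 1, 1); ‖a_1‖ = 4.2426, so q_1 = (0.0000, 0.9428, 0.2357, 0.2357).
q_1·a_2 = 0.0000·2 + 0.9428·2 + 0.2357·1 + 0.2357·(-4) = 1.1785.
u_2 = a_2 − 1.1785·q_1 = (2.0000, 0.8889, 0.7222, -4.2778).

u_2 = (2.0000, 0.8889, 0.7222, -4.2778)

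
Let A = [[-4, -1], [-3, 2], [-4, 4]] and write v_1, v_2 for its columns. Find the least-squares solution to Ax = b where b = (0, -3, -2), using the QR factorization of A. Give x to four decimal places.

x = (0.1955, -0.4991)

v_1 = (-4, -3, -4); ‖v_1‖ = 6.4031, so q_1 = (-0.6247, -0.4685, -0.6247).
q_1·v_2 = (-0.6247)·(-1) + (-0.4685)·2 + (-0.6247)·4 = -2.8111.
u_2 = v_2 + 2.8111·q_1 = (-2.7561, 0.6829, 2.2439).
‖u_2‖ = 3.6191, so q_2 = (-0.7616, 0.1887, 0.6200).
Qᵀb = (2.6550, -1.8062).
Back-substitute: x_2 = -1.8062/3.6191 = -0.4991.
x_1 = (2.6550 + 2.8111·(-0.4991))/6.4031 = 0.1955.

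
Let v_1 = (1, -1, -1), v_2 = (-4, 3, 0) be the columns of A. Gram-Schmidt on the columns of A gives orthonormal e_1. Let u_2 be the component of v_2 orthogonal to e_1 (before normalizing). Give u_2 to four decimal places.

v_1 = (1, -1, -1); ‖v_1‖ = 1.7321, so e_1 = (0.5774, -0.5774, -0.5774).
e_1·v_2 = 0.5774·(-4) + (-0.5774)·3 + (-0.5774)·0 = -4.0415.
u_2 = v_2 + 4.0415·e_1 = (-1.6667, 0.6667, -2.3333).

u_2 = (-1.6667, 0.6667, -2.3333)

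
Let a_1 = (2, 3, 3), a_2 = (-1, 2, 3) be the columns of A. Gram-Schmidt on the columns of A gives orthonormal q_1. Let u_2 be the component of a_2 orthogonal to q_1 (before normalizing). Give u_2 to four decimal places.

u_2 = (-2.1818, 0.2273, 1.2273)

a_1 = (2, 3, 3); ‖a_1‖ = 4.6904, so q_1 = (0.4264, 0.6396, 0.6396).
q_1·a_2 = 0.4264·(-1) + 0.6396·2 + 0.6396·3 = 2.7716.
u_2 = a_2 − 2.7716·q_1 = (-2.1818, 0.2273, 1.2273).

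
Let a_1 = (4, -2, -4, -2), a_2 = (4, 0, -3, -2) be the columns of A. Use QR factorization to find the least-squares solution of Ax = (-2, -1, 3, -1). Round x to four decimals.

a_1 = (4, -2, -4, -2); ‖a_1‖ = 6.3246, so q_1 = (0.6325, -0.3162, -0.6325, -0.3162).
q_1·a_2 = 0.6325·4 + (-0.3162)·0 + (-0.6325)·(-3) + (-0.3162)·(-2) = 5.0596.
u_2 = a_2 − 5.0596·q_1 = (0.8000, 1.6000, 0.2000, -0.4000).
‖u_2‖ = 1.8439, so q_2 = (0.4339, 0.8677, 0.1085, -0.2169).
Qᵀb = (-2.5298, -1.1931).
Back-substitute: x_2 = -1.1931/1.8439 = -0.6471.
x_1 = (-2.5298 − 5.0596·(-0.6471))/6.3246 = 0.1176.

x = (0.1176, -0.6471)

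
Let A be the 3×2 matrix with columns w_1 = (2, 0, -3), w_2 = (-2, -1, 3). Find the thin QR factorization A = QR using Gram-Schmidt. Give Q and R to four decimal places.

w_1 = (2, 0, -3); ‖w_1‖ = 3.6056, so q_1 = (0.5547, 0.0000, -0.8321).
q_1·w_2 = 0.5547·(-2) + 0.0000·(-1) + (-0.8321)·3 = -3.6056.
u_2 = w_2 + 3.6056·q_1 = (0.0000, -1.0000, 0.0000).
‖u_2‖ = 1.0000, so q_2 = (0.0000, -1.0000, 0.0000).

Q = [[0.5547, 0.0000], [0.0000, -1.0000], [-0.8321, 0.0000]], R = [[3.6056, -3.6056], [0.0000, 1.0000]]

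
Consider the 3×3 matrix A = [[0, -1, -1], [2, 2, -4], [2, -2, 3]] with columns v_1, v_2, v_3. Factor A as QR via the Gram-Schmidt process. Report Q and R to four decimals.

Q = [[0.0000, -0.3333, -0.9428], [0.7071, 0.6667, -0.2357], [0.7071, -0.6667, 0.2357]], R = [[2.8284, 0.0000, -0.7071], [0.0000, 3.0000, -4.3333], [0.0000, 0.0000, 2.5927]]

v_1 = (0, 2, 2); ‖v_1‖ = 2.8284, so q_1 = (0.0000, 0.7071, 0.7071).
q_1·v_2 = 0.0000·(-1) + 0.7071·2 + 0.7071·(-2) = 0.0000.
u_2 = v_2 + 0.0000·q_1 = (-1.0000, 2.0000, -2.0000).
‖u_2‖ = 3.0000, so q_2 = (-0.3333, 0.6667, -0.6667).
q_1·v_3 = 0.0000·(-1) + 0.7071·(-4) + 0.7071·3 = -0.7071; q_2·v_3 = (-0.3333)·(-1) + 0.6667·(-4) + (-0.6667)·3 = -4.3333.
u_3 = v_3 + 0.7071·q_1 + 4.3333·q_2 = (-2.4444, -0.6111, 0.6111).
‖u_3‖ = 2.5927, so q_3 = (-0.9428, -0.2357, 0.2357).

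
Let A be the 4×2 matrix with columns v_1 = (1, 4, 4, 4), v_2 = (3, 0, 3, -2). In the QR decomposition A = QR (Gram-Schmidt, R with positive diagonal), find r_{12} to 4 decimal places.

r_{12} = 1.0000

e_1 = v_1/‖v_1‖ = (1, 4, 4, 4)/7.0000 = (0.1429, 0.5714, 0.5714, 0.5714).
r_{12} = e_1·v_2 = 1.0000.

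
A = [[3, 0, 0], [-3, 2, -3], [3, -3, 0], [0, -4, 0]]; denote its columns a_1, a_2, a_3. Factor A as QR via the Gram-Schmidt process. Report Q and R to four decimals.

q_1 = a_1/‖a_1‖ = (3, -3, 3, 0)/5.1962 = (0.5774, -0.5774, 0.5774, 0.0000).
r_{12} = q_1·a_2 = -2.8868.
u_2 = a_2 + 2.8868·q_1 = (1.6667, 0.3333, -1.3333, -4.0000).
‖u_2‖ = 4.5461, so q_2 = (0.3666, 0.0733, -0.2933, -0.8799).
r_{13} = q_1·a_3 = 1.7321; r_{23} = q_2·a_3 = -0.2200.
u_3 = a_3 − 1.7321·q_1 + 0.2200·q_2 = (-0.9194, -1.9839, -1.0645, -0.1935).
‖u_3‖ = 2.4396, so q_3 = (-0.3768, -0.8132, -0.4363, -0.0793).

Q = [[0.5774, 0.3666, -0.3768], [-0.5774, 0.0733, -0.8132], [0.5774, -0.2933, -0.4363], [0.0000, -0.8799, -0.0793]], R = [[5.1962, -2.8868, 1.7321], [0.0000, 4.5461, -0.2200], [0.0000, 0.0000, 2.4396]]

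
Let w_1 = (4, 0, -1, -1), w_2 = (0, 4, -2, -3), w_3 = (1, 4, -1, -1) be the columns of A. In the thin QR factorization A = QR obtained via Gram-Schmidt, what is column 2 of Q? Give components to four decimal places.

w_1 = (4, 0, -1, -1); ‖w_1‖ = 4.2426, so e_1 = (0.9428, 0.0000, -0.2357, -0.2357).
e_1·w_2 = 0.9428·0 + 0.0000·4 + (-0.2357)·(-2) + (-0.2357)·(-3) = 1.1785.
u_2 = w_2 − 1.1785·e_1 = (-1.1111, 4.0000, -1.7222, -2.7222).
‖u_2‖ = 5.2546, so e_2 = (-0.2115, 0.7612, -0.3278, -0.5181).

e_2 = (-0.2115, 0.7612, -0.3278, -0.5181)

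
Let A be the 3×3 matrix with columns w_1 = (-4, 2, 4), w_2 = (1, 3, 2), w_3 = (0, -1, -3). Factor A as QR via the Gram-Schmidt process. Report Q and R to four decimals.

Q = [[-0.6667, 0.6302, -0.3980], [0.3333, 0.7297, 0.5970], [0.6667, 0.2653, -0.6965]], R = [[6.0000, 1.6667, -2.3333], [0.0000, 3.3500, -1.5257], [0.0000, 0.0000, 1.4926]]

w_1 = (-4, 2, 4); ‖w_1‖ = 6.0000, so e_1 = (-0.6667, 0.3333, 0.6667).
e_1·w_2 = (-0.6667)·1 + 0.3333·3 + 0.6667·2 = 1.6667.
u_2 = w_2 − 1.6667·e_1 = (2.1111, 2.4444, 0.8889).
‖u_2‖ = 3.3500, so e_2 = (0.6302, 0.7297, 0.2653).
e_1·w_3 = (-0.6667)·0 + 0.3333·(-1) + 0.6667·(-3) = -2.3333; e_2·w_3 = 0.6302·0 + 0.7297·(-1) + 0.2653·(-3) = -1.5257.
u_3 = w_3 + 2.3333·e_1 + 1.5257·e_2 = (-0.5941, 0.8911, -1.0396).
‖u_3‖ = 1.4926, so e_3 = (-0.3980, 0.5970, -0.6965).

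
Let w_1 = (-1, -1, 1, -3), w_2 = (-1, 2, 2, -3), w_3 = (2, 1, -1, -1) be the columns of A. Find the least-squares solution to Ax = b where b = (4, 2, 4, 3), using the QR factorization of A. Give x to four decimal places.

w_1 = (-1, -1, 1, -3); ‖w_1‖ = 3.4641, so q_1 = (-0.2887, -0.2887, 0.2887, -0.8660).
q_1·w_2 = (-0.2887)·(-1) + (-0.2887)·2 + 0.2887·2 + (-0.8660)·(-3) = 2.8868.
u_2 = w_2 − 2.8868·q_1 = (-0.1667, 2.8333, 1.1667, -0.5000).
‖u_2‖ = 3.1091, so q_2 = (-0.0536, 0.9113, 0.3752, -0.1608).
q_1·w_3 = (-0.2887)·2 + (-0.2887)·1 + 0.2887·(-1) + (-0.8660)·(-1) = -0.2887; q_2·w_3 = (-0.0536)·2 + 0.9113·1 + 0.3752·(-1) + (-0.1608)·(-1) = 0.5897.
u_3 = w_3 + 0.2887·q_1 − 0.5897·q_2 = (1.9483, 0.3793, -1.1379, -1.1552).
‖u_3‖ = 2.5630, so q_3 = (0.7602, 0.1480, -0.4440, -0.4507).
Qᵀb = (-3.1754, 2.6267, 0.2085).
Back-substitute: x_3 = 0.2085/2.5630 = 0.0814.
x_2 = (2.6267 − 0.5897·0.0814)/3.1091 = 0.8294.
x_1 = (-3.1754 − 2.8868·0.8294 + 0.2887·0.0814)/3.4641 = -1.6010.

x = (-1.6010, 0.8294, 0.0814)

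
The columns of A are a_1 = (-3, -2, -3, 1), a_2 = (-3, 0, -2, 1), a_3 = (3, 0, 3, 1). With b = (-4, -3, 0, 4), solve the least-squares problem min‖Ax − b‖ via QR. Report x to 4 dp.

x = (1.1772, 1.6329, 1.8354)

a_1 = (-3, -2, -3, 1); ‖a_1‖ = 4.7958, so e_1 = (-0.6255, -0.4170, -0.6255, 0.2085).
e_1·a_2 = (-0.6255)·(-3) + (-0.4170)·0 + (-0.6255)·(-2) + 0.2085·1 = 3.3362.
u_2 = a_2 − 3.3362·e_1 = (-0.9130, 1.3913, 0.0870, 0.3043).
‖u_2‖ = 1.6940, so e_2 = (-0.5390, 0.8213, 0.0513, 0.1797).
e_1·a_3 = (-0.6255)·3 + (-0.4170)·0 + (-0.6255)·3 + 0.2085·1 = -3.5447; e_2·a_3 = (-0.5390)·3 + 0.8213·0 + 0.0513·3 + 0.1797·1 = -1.2833.
u_3 = a_3 + 3.5447·e_1 + 1.2833·e_2 = (0.0909, -0.4242, 0.8485, 1.9697).
‖u_3‖ = 2.1881, so e_3 = (0.0415, -0.1939, 0.3878, 0.9002).
Qᵀb = (4.5873, 0.4107, 4.0162).
Back-substitute: x_3 = 4.0162/2.1881 = 1.8354.
x_2 = (0.4107 + 1.2833·1.8354)/1.6940 = 1.6329.
x_1 = (4.5873 − 3.3362·1.6329 + 3.5447·1.8354)/4.7958 = 1.1772.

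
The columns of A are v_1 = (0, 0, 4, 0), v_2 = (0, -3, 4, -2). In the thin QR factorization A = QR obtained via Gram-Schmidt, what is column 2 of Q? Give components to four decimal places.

v_1 = (0, 0, 4, 0); ‖v_1‖ = 4.0000, so e_1 = (0.0000, 0.0000, 1.0000, 0.0000).
e_1·v_2 = 0.0000·0 + 0.0000·(-3) + 1.0000·4 + 0.0000·(-2) = 4.0000.
u_2 = v_2 − 4.0000·e_1 = (0.0000, -3.0000, 0.0000, -2.0000).
‖u_2‖ = 3.6056, so e_2 = (0.0000, -0.8321, 0.0000, -0.5547).

e_2 = (0.0000, -0.8321, 0.0000, -0.5547)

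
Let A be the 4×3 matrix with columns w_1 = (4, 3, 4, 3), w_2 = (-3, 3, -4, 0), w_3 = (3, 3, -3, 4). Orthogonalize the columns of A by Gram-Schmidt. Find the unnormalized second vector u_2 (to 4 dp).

e_1 = w_1/‖w_1‖ = (4, 3, 4, 3)/7.0711 = (0.5657, 0.4243, 0.5657, 0.4243).
r_{12} = e_1·w_2 = -2.6870.
u_2 = w_2 + 2.6870·e_1 = (-1.4800, 4.1400, -2.4800, 1.1400).

u_2 = (-1.4800, 4.1400, -2.4800, 1.1400)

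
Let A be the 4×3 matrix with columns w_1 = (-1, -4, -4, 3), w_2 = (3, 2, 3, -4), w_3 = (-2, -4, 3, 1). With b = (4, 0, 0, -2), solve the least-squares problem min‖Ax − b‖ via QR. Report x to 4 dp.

w_1 = (-1, -4, -4, 3); ‖w_1‖ = 6.4807, so q_1 = (-0.1543, -0.6172, -0.6172, 0.4629).
q_1·w_2 = (-0.1543)·3 + (-0.6172)·2 + (-0.6172)·3 + 0.4629·(-4) = -5.4006.
u_2 = w_2 + 5.4006·q_1 = (2.1667, -1.3333, -0.3333, -1.5000).
‖u_2‖ = 2.9721, so q_2 = (0.7290, -0.4486, -0.1122, -0.5047).
q_1·w_3 = (-0.1543)·(-2) + (-0.6172)·(-4) + (-0.6172)·3 + 0.4629·1 = 1.3887; q_2·w_3 = 0.7290·(-2) + (-0.4486)·(-4) + (-0.1122)·3 + (-0.5047)·1 = -0.5047.
u_3 = w_3 − 1.3887·q_1 + 0.5047·q_2 = (-1.4178, -3.3693, 3.8005, 0.1024).
‖u_3‖ = 5.2742, so q_3 = (-0.2688, -0.6388, 0.7206, 0.0194).
Qᵀb = (-1.5430, 3.9254, -1.1141).
Back-substitute: x_3 = -1.1141/5.2742 = -0.2112.
x_2 = (3.9254 + 0.5047·(-0.2112))/2.9721 = 1.2849.
x_1 = (-1.5430 + 5.4006·1.2849 − 1.3887·(-0.2112))/6.4807 = 0.8779.

x = (0.8779, 1.2849, -0.2112)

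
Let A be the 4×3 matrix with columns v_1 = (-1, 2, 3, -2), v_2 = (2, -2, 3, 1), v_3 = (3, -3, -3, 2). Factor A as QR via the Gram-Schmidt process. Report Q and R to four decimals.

Q = [[-0.2357, 0.4852, 0.7620], [0.4714, -0.4984, 0.1263], [0.7071, 0.6689, -0.2259], [-0.4714, 0.2623, -0.5936]], R = [[4.2426, 0.2357, -5.1854], [0.0000, 4.2361, 1.4689], [0.0000, 0.0000, 1.3977]]

v_1 = (-1, 2, 3, -2); ‖v_1‖ = 4.2426, so e_1 = (-0.2357, 0.4714, 0.7071, -0.4714).
e_1·v_2 = (-0.2357)·2 + 0.4714·(-2) + 0.7071·3 + (-0.4714)·1 = 0.2357.
u_2 = v_2 − 0.2357·e_1 = (2.0556, -2.1111, 2.8333, 1.1111).
‖u_2‖ = 4.2361, so e_2 = (0.4852, -0.4984, 0.6689, 0.2623).
e_1·v_3 = (-0.2357)·3 + 0.4714·(-3) + 0.7071·(-3) + (-0.4714)·2 = -5.1854; e_2·v_3 = 0.4852·3 + (-0.4984)·(-3) + 0.6689·(-3) + 0.2623·2 = 1.4689.
u_3 = v_3 + 5.1854·e_1 − 1.4689·e_2 = (1.0650, 0.1765, -0.3158, -0.8297).
‖u_3‖ = 1.3977, so e_3 = (0.7620, 0.1263, -0.2259, -0.5936).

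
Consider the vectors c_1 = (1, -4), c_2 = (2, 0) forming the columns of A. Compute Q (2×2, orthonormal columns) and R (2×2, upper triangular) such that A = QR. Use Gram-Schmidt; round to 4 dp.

Q = [[0.2425, 0.9701], [-0.9701, 0.2425]], R = [[4.1231, 0.4851], [0.0000, 1.9403]]

c_1 = (1, -4); ‖c_1‖ = 4.1231, so e_1 = (0.2425, -0.9701).
e_1·c_2 = 0.2425·2 + (-0.9701)·0 = 0.4851.
u_2 = c_2 − 0.4851·e_1 = (1.8824, 0.4706).
‖u_2‖ = 1.9403, so e_2 = (0.9701, 0.2425).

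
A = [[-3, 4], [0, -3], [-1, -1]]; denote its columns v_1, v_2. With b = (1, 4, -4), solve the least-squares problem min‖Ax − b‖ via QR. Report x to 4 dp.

x = (-0.1295, -0.2086)

q_1 = v_1/‖v_1‖ = (-3, 0, -1)/3.1623 = (-0.9487, 0.0000, -0.3162).
r_{12} = q_1·v_2 = -3.4785.
u_2 = v_2 + 3.4785·q_1 = (0.7000, -3.0000, -2.1000).
‖u_2‖ = 3.7283, so q_2 = (0.1878, -0.8047, -0.5633).
Qᵀb = (0.3162, -0.7778).
Back-substitute: x_2 = -0.7778/3.7283 = -0.2086.
x_1 = (0.3162 + 3.4785·(-0.2086))/3.1623 = -0.1295.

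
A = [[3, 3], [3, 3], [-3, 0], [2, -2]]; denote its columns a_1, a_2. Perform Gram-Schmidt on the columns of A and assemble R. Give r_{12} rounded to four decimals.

e_1 = a_1/‖a_1‖ = (3, 3, -3, 2)/5.5678 = (0.5388, 0.5388, -0.5388, 0.3592).
r_{12} = e_1·a_2 = 2.5145.

r_{12} = 2.5145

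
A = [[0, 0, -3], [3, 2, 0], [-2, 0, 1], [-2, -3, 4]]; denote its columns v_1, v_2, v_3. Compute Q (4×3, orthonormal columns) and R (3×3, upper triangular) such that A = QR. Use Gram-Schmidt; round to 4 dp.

Q = [[0.0000, 0.0000, -0.7817], [0.7276, -0.0553, 0.4264], [-0.4851, 0.6633, 0.3553], [-0.4851, -0.7463, 0.2843]], R = [[4.1231, 2.9104, -2.4254], [0.0000, 2.1282, -2.3217], [0.0000, 0.0000, 3.8376]]

q_1 = v_1/‖v_1‖ = (0, 3, -2, -2)/4.1231 = (0.0000, 0.7276, -0.4851, -0.4851).
r_{12} = q_1·v_2 = 2.9104.
u_2 = v_2 − 2.9104·q_1 = (0.0000, -0.1176, 1.4118, -1.5882).
‖u_2‖ = 2.1282, so q_2 = (0.0000, -0.0553, 0.6633, -0.7463).
r_{13} = q_1·v_3 = -2.4254; r_{23} = q_2·v_3 = -2.3217.
u_3 = v_3 + 2.4254·q_1 + 2.3217·q_2 = (-3.0000, 1.6364, 1.3636, 1.0909).
‖u_3‖ = 3.8376, so q_3 = (-0.7817, 0.4264, 0.3553, 0.2843).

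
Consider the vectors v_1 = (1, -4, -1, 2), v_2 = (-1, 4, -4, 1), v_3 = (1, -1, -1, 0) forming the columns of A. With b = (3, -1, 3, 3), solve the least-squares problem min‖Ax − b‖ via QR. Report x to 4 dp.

x = (0.5020, -0.3312, -0.7810)

v_1 = (1, -4, -1, 2); ‖v_1‖ = 4.6904, so q_1 = (0.2132, -0.8528, -0.2132, 0.4264).
q_1·v_2 = 0.2132·(-1) + (-0.8528)·4 + (-0.2132)·(-4) + 0.4264·1 = -2.3452.
u_2 = v_2 + 2.3452·q_1 = (-0.5000, 2.0000, -4.5000, 2.0000).
‖u_2‖ = 5.3385, so q_2 = (-0.0937, 0.3746, -0.8429, 0.3746).
q_1·v_3 = 0.2132·1 + (-0.8528)·(-1) + (-0.2132)·(-1) + 0.4264·0 = 1.2792; q_2·v_3 = (-0.0937)·1 + 0.3746·(-1) + (-0.8429)·(-1) + 0.3746·0 = 0.3746.
u_3 = v_3 − 1.2792·q_1 − 0.3746·q_2 = (0.7624, -0.0494, -0.4115, -0.6858).
‖u_3‖ = 1.1060, so q_3 = (0.6893, -0.0447, -0.3720, -0.6201).
Qᵀb = (2.1320, -2.0605, -0.8638).
Back-substitute: x_3 = -0.8638/1.1060 = -0.7810.
x_2 = (-2.0605 − 0.3746·(-0.7810))/5.3385 = -0.3312.
x_1 = (2.1320 + 2.3452·(-0.3312) − 1.2792·(-0.7810))/4.6904 = 0.5020.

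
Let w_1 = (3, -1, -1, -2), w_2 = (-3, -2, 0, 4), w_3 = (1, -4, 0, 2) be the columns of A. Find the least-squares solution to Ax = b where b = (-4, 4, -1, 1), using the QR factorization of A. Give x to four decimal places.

x = (0.9640, 1.6892, -2.0405)

w_1 = (3, -1, -1, -2); ‖w_1‖ = 3.8730, so e_1 = (0.7746, -0.2582, -0.2582, -0.5164).
e_1·w_2 = 0.7746·(-3) + (-0.2582)·(-2) + (-0.2582)·0 + (-0.5164)·4 = -3.8730.
u_2 = w_2 + 3.8730·e_1 = (0.0000, -3.0000, -1.0000, 2.0000).
‖u_2‖ = 3.7417, so e_2 = (0.0000, -0.8018, -0.2673, 0.5345).
e_1·w_3 = 0.7746·1 + (-0.2582)·(-4) + (-0.2582)·0 + (-0.5164)·2 = 0.7746; e_2·w_3 = 0.0000·1 + (-0.8018)·(-4) + (-0.2673)·0 + 0.5345·2 = 4.2762.
u_3 = w_3 − 0.7746·e_1 − 4.2762·e_2 = (0.4000, -0.3714, 1.3429, 0.1143).
‖u_3‖ = 1.4541, so e_3 = (0.2751, -0.2554, 0.9235, 0.0786).
Qᵀb = (-4.3894, -2.4054, -2.9671).
Back-substitute: x_3 = -2.9671/1.4541 = -2.0405.
x_2 = (-2.4054 − 4.2762·(-2.0405))/3.7417 = 1.6892.
x_1 = (-4.3894 + 3.8730·1.6892 − 0.7746·(-2.0405))/3.8730 = 0.9640.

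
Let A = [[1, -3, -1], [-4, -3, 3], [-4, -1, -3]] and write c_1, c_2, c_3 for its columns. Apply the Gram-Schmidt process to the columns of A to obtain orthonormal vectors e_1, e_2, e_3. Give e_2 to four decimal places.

e_2 = (-0.9110, -0.3823, 0.1545)

e_1 = c_1/‖c_1‖ = (1, -4, -4)/5.7446 = (0.1741, -0.6963, -0.6963).
r_{12} = e_1·c_2 = 2.2630.
u_2 = c_2 − 2.2630·e_1 = (-3.3939, -1.4242, 0.5758).
‖u_2‖ = 3.7254, so e_2 = (-0.9110, -0.3823, 0.1545).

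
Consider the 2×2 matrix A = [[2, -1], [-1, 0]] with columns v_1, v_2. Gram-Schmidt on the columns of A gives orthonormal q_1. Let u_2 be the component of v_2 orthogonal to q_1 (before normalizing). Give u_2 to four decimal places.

q_1 = v_1/‖v_1‖ = (2, -1)/2.2361 = (0.8944, -0.4472).
r_{12} = q_1·v_2 = -0.8944.
u_2 = v_2 + 0.8944·q_1 = (-0.2000, -0.4000).

u_2 = (-0.2000, -0.4000)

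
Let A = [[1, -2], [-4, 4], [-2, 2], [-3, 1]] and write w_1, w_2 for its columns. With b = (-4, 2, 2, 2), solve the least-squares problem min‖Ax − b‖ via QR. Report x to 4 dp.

q_1 = w_1/‖w_1‖ = (1, -4, -2, -3)/5.4772 = (0.1826, -0.7303, -0.3651, -0.5477).
r_{12} = q_1·w_2 = -4.5644.
u_2 = w_2 + 4.5644·q_1 = (-1.1667, 0.6667, 0.3333, -1.5000).
‖u_2‖ = 2.0412, so q_2 = (-0.5715, 0.3266, 0.1633, -0.7348).
Qᵀb = (-4.0166, 1.7963).
Back-substitute: x_2 = 1.7963/2.0412 = 0.8800.
x_1 = (-4.0166 + 4.5644·0.8800)/5.4772 = 0.0000.

x = (0.0000, 0.8800)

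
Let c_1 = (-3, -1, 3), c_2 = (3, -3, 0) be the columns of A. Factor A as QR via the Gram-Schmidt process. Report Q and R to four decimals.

q_1 = c_1/‖c_1‖ = (-3, -1, 3)/4.3589 = (-0.6882, -0.2294, 0.6882).
r_{12} = q_1·c_2 = -1.3765.
u_2 = c_2 + 1.3765·q_1 = (2.0526, -3.3158, 0.9474).
‖u_2‖ = 4.0131, so q_2 = (0.5115, -0.8262, 0.2361).

Q = [[-0.6882, 0.5115], [-0.2294, -0.8262], [0.6882, 0.2361]], R = [[4.3589, -1.3765], [0.0000, 4.0131]]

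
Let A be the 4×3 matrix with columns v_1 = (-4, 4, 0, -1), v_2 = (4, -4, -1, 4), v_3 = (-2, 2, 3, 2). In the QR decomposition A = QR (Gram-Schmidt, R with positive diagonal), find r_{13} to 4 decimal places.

r_{13} = 2.4371

e_1 = v_1/‖v_1‖ = (-4, 4, 0, -1)/5.7446 = (-0.6963, 0.6963, 0.0000, -0.1741).
r_{13} = e_1·v_3 = 2.4371.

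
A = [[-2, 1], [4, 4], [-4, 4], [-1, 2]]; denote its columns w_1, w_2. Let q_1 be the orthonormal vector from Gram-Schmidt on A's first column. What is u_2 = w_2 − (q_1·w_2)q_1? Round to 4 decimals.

w_1 = (-2, 4, -4, -1); ‖w_1‖ = 6.0828, so q_1 = (-0.3288, 0.6576, -0.6576, -0.1644).
q_1·w_2 = (-0.3288)·1 + 0.6576·4 + (-0.6576)·4 + (-0.1644)·2 = -0.6576.
u_2 = w_2 + 0.6576·q_1 = (0.7838, 4.4324, 3.5676, 1.8919).

u_2 = (0.7838, 4.4324, 3.5676, 1.8919)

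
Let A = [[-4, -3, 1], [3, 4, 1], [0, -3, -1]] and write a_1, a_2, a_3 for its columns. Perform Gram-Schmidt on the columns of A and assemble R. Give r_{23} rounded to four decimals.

q_1 = a_1/‖a_1‖ = (-4, 3, 0)/5.0000 = (-0.8000, 0.6000, 0.0000).
r_{12} = q_1·a_2 = 4.8000.
u_2 = a_2 − 4.8000·q_1 = (0.8400, 1.1200, -3.0000).
‖u_2‖ = 3.3106, so q_2 = (0.2537, 0.3383, -0.9062).
r_{23} = q_2·a_3 = 1.4982.

r_{23} = 1.4982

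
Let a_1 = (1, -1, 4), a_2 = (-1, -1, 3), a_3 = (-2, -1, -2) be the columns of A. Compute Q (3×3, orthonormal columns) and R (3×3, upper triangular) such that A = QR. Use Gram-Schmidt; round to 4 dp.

Q = [[0.2357, -0.9623, 0.1361], [-0.2357, -0.1925, -0.9526], [0.9428, 0.1925, -0.2722]], R = [[4.2426, 2.8284, -2.1213], [0.0000, 1.7321, 1.7321], [0.0000, 0.0000, 1.2247]]

a_1 = (1, -1, 4); ‖a_1‖ = 4.2426, so q_1 = (0.2357, -0.2357, 0.9428).
q_1·a_2 = 0.2357·(-1) + (-0.2357)·(-1) + 0.9428·3 = 2.8284.
u_2 = a_2 − 2.8284·q_1 = (-1.6667, -0.3333, 0.3333).
‖u_2‖ = 1.7321, so q_2 = (-0.9623, -0.1925, 0.1925).
q_1·a_3 = 0.2357·(-2) + (-0.2357)·(-1) + 0.9428·(-2) = -2.1213; q_2·a_3 = (-0.9623)·(-2) + (-0.1925)·(-1) + 0.1925·(-2) = 1.7321.
u_3 = a_3 + 2.1213·q_1 − 1.7321·q_2 = (0.1667, -1.1667, -0.3333).
‖u_3‖ = 1.2247, so q_3 = (0.1361, -0.9526, -0.2722).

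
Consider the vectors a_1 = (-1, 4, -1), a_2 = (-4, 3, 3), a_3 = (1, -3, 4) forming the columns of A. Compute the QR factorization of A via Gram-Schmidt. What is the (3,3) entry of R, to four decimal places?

r_{33} = 2.1855

e_1 = a_1/‖a_1‖ = (-1, 4, -1)/4.2426 = (-0.2357, 0.9428, -0.2357).
r_{12} = e_1·a_2 = 3.0641.
u_2 = a_2 − 3.0641·e_1 = (-3.2778, 0.1111, 3.7222).
‖u_2‖ = 4.9610, so e_2 = (-0.6607, 0.0224, 0.7503).
r_{13} = e_1·a_3 = -4.0069; r_{23} = e_2·a_3 = 2.2733.
u_3 = a_3 + 4.0069·e_1 − 2.2733·e_2 = (1.5576, 0.7269, 1.3499).
r_{33} = ‖u_3‖ = 2.1855.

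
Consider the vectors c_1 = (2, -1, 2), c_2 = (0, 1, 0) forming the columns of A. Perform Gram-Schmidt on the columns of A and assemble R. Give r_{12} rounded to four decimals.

c_1 = (2, -1, 2); ‖c_1‖ = 3.0000, so q_1 = (0.6667, -0.3333, 0.6667).
r_{12} = q_1·c_2 = -0.3333.

r_{12} = -0.3333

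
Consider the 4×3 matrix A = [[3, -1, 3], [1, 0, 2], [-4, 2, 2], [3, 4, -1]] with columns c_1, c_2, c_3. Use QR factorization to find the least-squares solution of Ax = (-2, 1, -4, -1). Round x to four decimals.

x = (0.2454, -0.5892, -0.7093)

c_1 = (3, 1, -4, 3); ‖c_1‖ = 5.9161, so q_1 = (0.5071, 0.1690, -0.6761, 0.5071).
q_1·c_2 = 0.5071·(-1) + 0.1690·0 + (-0.6761)·2 + 0.5071·4 = 0.1690.
u_2 = c_2 − 0.1690·q_1 = (-1.0857, -0.0286, 2.1143, 3.9143).
‖u_2‖ = 4.5795, so q_2 = (-0.2371, -0.0062, 0.4617, 0.8547).
q_1·c_3 = 0.5071·3 + 0.1690·2 + (-0.6761)·2 + 0.5071·(-1) = 0.0000; q_2·c_3 = (-0.2371)·3 + (-0.0062)·2 + 0.4617·2 + 0.8547·(-1) = -0.6551.
u_3 = c_3 + 0.0000·q_1 + 0.6551·q_2 = (2.8447, 1.9959, 2.3025, -0.4401).
‖u_3‖ = 4.1918, so q_3 = (0.6786, 0.4762, 0.5493, -0.1050).
Qᵀb = (1.3522, -2.2336, -2.9733).
Back-substitute: x_3 = -2.9733/4.1918 = -0.7093.
x_2 = (-2.2336 + 0.6551·(-0.7093))/4.5795 = -0.5892.
x_1 = (1.3522 − 0.1690·(-0.5892) + 0.0000·(-0.7093))/5.9161 = 0.2454.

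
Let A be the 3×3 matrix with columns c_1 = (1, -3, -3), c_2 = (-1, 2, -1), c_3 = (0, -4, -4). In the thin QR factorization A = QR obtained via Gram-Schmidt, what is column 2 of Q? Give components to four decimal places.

q_2 = (-0.3476, 0.6025, -0.7184)

q_1 = c_1/‖c_1‖ = (1, -3, -3)/4.3589 = (0.2294, -0.6882, -0.6882).
r_{12} = q_1·c_2 = -0.9177.
u_2 = c_2 + 0.9177·q_1 = (-0.7895, 1.3684, -1.6316).
‖u_2‖ = 2.2711, so q_2 = (-0.3476, 0.6025, -0.7184).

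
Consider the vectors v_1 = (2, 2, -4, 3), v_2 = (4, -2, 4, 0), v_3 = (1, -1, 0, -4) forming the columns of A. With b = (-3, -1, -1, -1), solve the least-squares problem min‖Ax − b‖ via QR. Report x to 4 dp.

v_1 = (2, 2, -4, 3); ‖v_1‖ = 5.7446, so e_1 = (0.3482, 0.3482, -0.6963, 0.5222).
e_1·v_2 = 0.3482·4 + 0.3482·(-2) + (-0.6963)·4 + 0.5222·0 = -2.0889.
u_2 = v_2 + 2.0889·e_1 = (4.7273, -1.2727, 2.5455, 1.0909).
‖u_2‖ = 5.6246, so e_2 = (0.8405, -0.2263, 0.4526, 0.1940).
e_1·v_3 = 0.3482·1 + 0.3482·(-1) + (-0.6963)·0 + 0.5222·(-4) = -2.0889; e_2·v_3 = 0.8405·1 + (-0.2263)·(-1) + 0.4526·0 + 0.1940·(-4) = 0.2909.
u_3 = v_3 + 2.0889·e_1 − 0.2909·e_2 = (1.4828, -0.2069, -1.5862, -2.9655).
‖u_3‖ = 3.6813, so e_3 = (0.4028, -0.0562, -0.4309, -0.8056).
Qᵀb = (-1.2185, -2.9416, 0.0843).
Back-substitute: x_3 = 0.0843/3.6813 = 0.0229.
x_2 = (-2.9416 − 0.2909·0.0229)/5.6246 = -0.5242.
x_1 = (-1.2185 + 2.0889·(-0.5242) + 2.0889·0.0229)/5.7446 = -0.3944.

x = (-0.3944, -0.5242, 0.0229)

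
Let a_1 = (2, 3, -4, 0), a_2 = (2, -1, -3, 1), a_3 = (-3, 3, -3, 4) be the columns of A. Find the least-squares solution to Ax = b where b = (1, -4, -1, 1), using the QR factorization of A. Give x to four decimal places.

x = (-0.8058, 1.3737, -0.0328)

q_1 = a_1/‖a_1‖ = (2, 3, -4, 0)/5.3852 = (0.3714, 0.5571, -0.7428, 0.0000).
r_{12} = q_1·a_2 = 2.4140.
u_2 = a_2 − 2.4140·q_1 = (1.1034, -2.3448, -1.2069, 1.0000).
‖u_2‖ = 3.0286, so q_2 = (0.3643, -0.7742, -0.3985, 0.3302).
r_{13} = q_1·a_3 = 2.7854; r_{23} = q_2·a_3 = -0.8995.
u_3 = a_3 − 2.7854·q_1 + 0.8995·q_2 = (-3.7068, 0.7519, -1.2895, 4.2970).
‖u_3‖ = 5.8679, so q_3 = (-0.6317, 0.1281, -0.2198, 0.7323).
Qᵀb = (-1.1142, 4.1899, -0.1922).
Back-substitute: x_3 = -0.1922/5.8679 = -0.0328.
x_2 = (4.1899 + 0.8995·(-0.0328))/3.0286 = 1.3737.
x_1 = (-1.1142 − 2.4140·1.3737 − 2.7854·(-0.0328))/5.3852 = -0.8058.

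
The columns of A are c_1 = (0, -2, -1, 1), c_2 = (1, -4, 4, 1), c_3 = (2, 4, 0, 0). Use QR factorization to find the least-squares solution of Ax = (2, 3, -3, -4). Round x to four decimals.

c_1 = (0, -2, -1, 1); ‖c_1‖ = 2.4495, so q_1 = (0.0000, -0.8165, -0.4082, 0.4082).
q_1·c_2 = 0.0000·1 + (-0.8165)·(-4) + (-0.4082)·4 + 0.4082·1 = 2.0412.
u_2 = c_2 − 2.0412·q_1 = (1.0000, -2.3333, 4.8333, 0.1667).
‖u_2‖ = 5.4620, so q_2 = (0.1831, -0.4272, 0.8849, 0.0305).
q_1·c_3 = 0.0000·2 + (-0.8165)·4 + (-0.4082)·0 + 0.4082·0 = -3.2660; q_2·c_3 = 0.1831·2 + (-0.4272)·4 + 0.8849·0 + 0.0305·0 = -1.3426.
u_3 = c_3 + 3.2660·q_1 + 1.3426·q_2 = (2.2458, 0.7598, -0.1453, 1.3743).
‖u_3‖ = 2.7442, so q_3 = (0.8184, 0.2769, -0.0529, 0.5008).
Qᵀb = (-2.8577, -3.6922, 0.6229).
Back-substitute: x_3 = 0.6229/2.7442 = 0.2270.
x_2 = (-3.6922 + 1.3426·0.2270)/5.4620 = -0.6202.
x_1 = (-2.8577 − 2.0412·(-0.6202) + 3.2660·0.2270)/2.4495 = -0.3472.

x = (-0.3472, -0.6202, 0.2270)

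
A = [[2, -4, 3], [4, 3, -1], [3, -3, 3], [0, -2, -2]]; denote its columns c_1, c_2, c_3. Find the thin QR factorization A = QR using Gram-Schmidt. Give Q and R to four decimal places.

e_1 = c_1/‖c_1‖ = (2, 4, 3, 0)/5.3852 = (0.3714, 0.7428, 0.5571, 0.0000).
r_{12} = e_1·c_2 = -0.9285.
u_2 = c_2 + 0.9285·e_1 = (-3.6552, 3.6897, -2.4828, -2.0000).
‖u_2‖ = 6.0941, so e_2 = (-0.5998, 0.6054, -0.4074, -0.3282).
r_{13} = e_1·c_3 = 2.0426; r_{23} = e_2·c_3 = -2.9707.
u_3 = c_3 − 2.0426·e_1 + 2.9707·e_2 = (0.4596, -0.7187, 0.6518, -2.9749).
‖u_3‖ = 3.1627, so e_3 = (0.1453, -0.2272, 0.2061, -0.9406).

Q = [[0.3714, -0.5998, 0.1453], [0.7428, 0.6054, -0.2272], [0.5571, -0.4074, 0.2061], [0.0000, -0.3282, -0.9406]], R = [[5.3852, -0.9285, 2.0426], [0.0000, 6.0941, -2.9707], [0.0000, 0.0000, 3.1627]]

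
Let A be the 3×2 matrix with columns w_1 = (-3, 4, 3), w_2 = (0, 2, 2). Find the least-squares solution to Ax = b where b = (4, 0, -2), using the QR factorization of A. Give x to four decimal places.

x = (-1.1579, 1.5263)

e_1 = w_1/‖w_1‖ = (-3, 4, 3)/5.8310 = (-0.5145, 0.6860, 0.5145).
r_{12} = e_1·w_2 = 2.4010.
u_2 = w_2 − 2.4010·e_1 = (1.2353, 0.3529, 0.7647).
‖u_2‖ = 1.4951, so e_2 = (0.8262, 0.2361, 0.5115).
Qᵀb = (-3.0870, 2.2820).
Back-substitute: x_2 = 2.2820/1.4951 = 1.5263.
x_1 = (-3.0870 − 2.4010·1.5263)/5.8310 = -1.1579.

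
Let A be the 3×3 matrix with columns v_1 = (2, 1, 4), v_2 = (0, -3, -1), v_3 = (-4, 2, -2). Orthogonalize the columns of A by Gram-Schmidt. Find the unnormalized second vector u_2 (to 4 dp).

u_2 = (0.6667, -2.6667, 0.3333)

v_1 = (2, 1, 4); ‖v_1‖ = 4.5826, so q_1 = (0.4364, 0.2182, 0.8729).
q_1·v_2 = 0.4364·0 + 0.2182·(-3) + 0.8729·(-1) = -1.5275.
u_2 = v_2 + 1.5275·q_1 = (0.6667, -2.6667, 0.3333).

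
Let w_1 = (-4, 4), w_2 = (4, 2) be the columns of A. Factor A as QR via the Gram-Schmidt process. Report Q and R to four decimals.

Q = [[-0.7071, 0.7071], [0.7071, 0.7071]], R = [[5.6569, -1.4142], [0.0000, 4.2426]]

w_1 = (-4, 4); ‖w_1‖ = 5.6569, so e_1 = (-0.7071, 0.7071).
e_1·w_2 = (-0.7071)·4 + 0.7071·2 = -1.4142.
u_2 = w_2 + 1.4142·e_1 = (3.0000, 3.0000).
‖u_2‖ = 4.2426, so e_2 = (0.7071, 0.7071).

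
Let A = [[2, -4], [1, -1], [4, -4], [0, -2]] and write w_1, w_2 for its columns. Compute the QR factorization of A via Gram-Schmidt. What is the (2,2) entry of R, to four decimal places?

w_1 = (2, 1, 4, 0); ‖w_1‖ = 4.5826, so q_1 = (0.4364, 0.2182, 0.8729, 0.0000).
q_1·w_2 = 0.4364·(-4) + 0.2182·(-1) + 0.8729·(-4) + 0.0000·(-2) = -5.4554.
u_2 = w_2 + 5.4554·q_1 = (-1.6190, 0.1905, 0.7619, -2.0000).
r_{22} = ‖u_2‖ = 2.6904.

r_{22} = 2.6904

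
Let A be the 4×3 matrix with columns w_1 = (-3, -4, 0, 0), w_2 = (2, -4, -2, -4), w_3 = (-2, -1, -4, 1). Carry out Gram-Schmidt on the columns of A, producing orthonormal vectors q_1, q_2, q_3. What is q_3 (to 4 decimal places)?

q_3 = (-0.1886, 0.1414, -0.9428, 0.2357)

q_1 = w_1/‖w_1‖ = (-3, -4, 0, 0)/5.0000 = (-0.6000, -0.8000, 0.0000, 0.0000).
r_{12} = q_1·w_2 = 2.0000.
u_2 = w_2 − 2.0000·q_1 = (3.2000, -2.4000, -2.0000, -4.0000).
‖u_2‖ = 6.0000, so q_2 = (0.5333, -0.4000, -0.3333, -0.6667).
r_{13} = q_1·w_3 = 2.0000; r_{23} = q_2·w_3 = 0.0000.
u_3 = w_3 − 2.0000·q_1 + 0.0000·q_2 = (-0.8000, 0.6000, -4.0000, 1.0000).
‖u_3‖ = 4.2426, so q_3 = (-0.1886, 0.1414, -0.9428, 0.2357).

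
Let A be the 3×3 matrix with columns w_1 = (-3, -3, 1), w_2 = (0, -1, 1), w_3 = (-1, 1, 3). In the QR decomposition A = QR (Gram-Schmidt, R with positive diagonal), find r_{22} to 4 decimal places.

r_{22} = 1.0761

w_1 = (-3, -3, 1); ‖w_1‖ = 4.3589, so e_1 = (-0.6882, -0.6882, 0.2294).
e_1·w_2 = (-0.6882)·0 + (-0.6882)·(-1) + 0.2294·1 = 0.9177.
u_2 = w_2 − 0.9177·e_1 = (0.6316, -0.3684, 0.7895).
r_{22} = ‖u_2‖ = 1.0761.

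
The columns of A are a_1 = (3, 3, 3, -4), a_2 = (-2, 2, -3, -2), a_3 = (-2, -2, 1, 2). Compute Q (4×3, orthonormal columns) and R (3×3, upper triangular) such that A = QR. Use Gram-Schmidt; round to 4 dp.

Q = [[0.4575, -0.4214, -0.7799], [0.4575, 0.4519, -0.0440], [0.4575, -0.6398, 0.6017], [-0.6100, -0.4570, -0.1666]], R = [[6.5574, -0.1525, -2.5925], [0.0000, 4.5800, -1.6147], [0.0000, 0.0000, 1.9162]]

a_1 = (3, 3, 3, -4); ‖a_1‖ = 6.5574, so e_1 = (0.4575, 0.4575, 0.4575, -0.6100).
e_1·a_2 = 0.4575·(-2) + 0.4575·2 + 0.4575·(-3) + (-0.6100)·(-2) = -0.1525.
u_2 = a_2 + 0.1525·e_1 = (-1.9302, 2.0698, -2.9302, -2.0930).
‖u_2‖ = 4.5800, so e_2 = (-0.4214, 0.4519, -0.6398, -0.4570).
e_1·a_3 = 0.4575·(-2) + 0.4575·(-2) + 0.4575·1 + (-0.6100)·2 = -2.5925; e_2·a_3 = (-0.4214)·(-2) + 0.4519·(-2) + (-0.6398)·1 + (-0.4570)·2 = -1.6147.
u_3 = a_3 + 2.5925·e_1 + 1.6147·e_2 = (-1.4945, -0.0843, 1.1530, -0.3193).
‖u_3‖ = 1.9162, so e_3 = (-0.7799, -0.0440, 0.6017, -0.1666).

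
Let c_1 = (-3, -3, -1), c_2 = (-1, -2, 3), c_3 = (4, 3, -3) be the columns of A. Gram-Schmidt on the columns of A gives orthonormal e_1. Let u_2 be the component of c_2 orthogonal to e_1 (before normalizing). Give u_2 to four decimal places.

c_1 = (-3, -3, -1); ‖c_1‖ = 4.3589, so e_1 = (-0.6882, -0.6882, -0.2294).
e_1·c_2 = (-0.6882)·(-1) + (-0.6882)·(-2) + (-0.2294)·3 = 1.3765.
u_2 = c_2 − 1.3765·e_1 = (-0.0526, -1.0526, 3.3158).

u_2 = (-0.0526, -1.0526, 3.3158)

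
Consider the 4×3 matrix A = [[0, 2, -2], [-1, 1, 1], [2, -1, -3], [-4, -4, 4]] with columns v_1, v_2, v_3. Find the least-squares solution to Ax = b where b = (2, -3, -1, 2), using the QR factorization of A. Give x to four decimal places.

v_1 = (0, -1, 2, -4); ‖v_1‖ = 4.5826, so e_1 = (0.0000, -0.2182, 0.4364, -0.8729).
e_1·v_2 = 0.0000·2 + (-0.2182)·1 + 0.4364·(-1) + (-0.8729)·(-4) = 2.8368.
u_2 = v_2 − 2.8368·e_1 = (2.0000, 1.6190, -2.2381, -1.5238).
‖u_2‖ = 3.7353, so e_2 = (0.5354, 0.4334, -0.5992, -0.4079).
e_1·v_3 = 0.0000·(-2) + (-0.2182)·1 + 0.4364·(-3) + (-0.8729)·4 = -5.0190; e_2·v_3 = 0.5354·(-2) + 0.4334·1 + (-0.5992)·(-3) + (-0.4079)·4 = -0.4717.
u_3 = v_3 + 5.0190·e_1 + 0.4717·e_2 = (-1.7474, 0.1092, -1.0922, -0.5734).
‖u_3‖ = 2.1417, so e_3 = (-0.8159, 0.0510, -0.5099, -0.2677).
Qᵀb = (-1.5275, -0.4462, -1.8103).
Back-substitute: x_3 = -1.8103/2.1417 = -0.8452.
x_2 = (-0.4462 + 0.4717·(-0.8452))/3.7353 = -0.2262.
x_1 = (-1.5275 − 2.8368·(-0.2262) + 5.0190·(-0.8452))/4.5826 = -1.1190.

x = (-1.1190, -0.2262, -0.8452)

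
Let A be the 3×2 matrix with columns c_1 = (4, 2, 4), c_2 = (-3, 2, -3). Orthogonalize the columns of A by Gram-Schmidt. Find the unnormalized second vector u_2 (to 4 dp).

u_2 = (-0.7778, 3.1111, -0.7778)

c_1 = (4, 2, 4); ‖c_1‖ = 6.0000, so e_1 = (0.6667, 0.3333, 0.6667).
e_1·c_2 = 0.6667·(-3) + 0.3333·2 + 0.6667·(-3) = -3.3333.
u_2 = c_2 + 3.3333·e_1 = (-0.7778, 3.1111, -0.7778).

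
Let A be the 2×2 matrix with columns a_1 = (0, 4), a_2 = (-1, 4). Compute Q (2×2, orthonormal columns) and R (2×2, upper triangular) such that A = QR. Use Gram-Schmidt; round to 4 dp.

a_1 = (0, 4); ‖a_1‖ = 4.0000, so e_1 = (0.0000, 1.0000).
e_1·a_2 = 0.0000·(-1) + 1.0000·4 = 4.0000.
u_2 = a_2 − 4.0000·e_1 = (-1.0000, 0.0000).
‖u_2‖ = 1.0000, so e_2 = (-1.0000, 0.0000).

Q = [[0.0000, -1.0000], [1.0000, 0.0000]], R = [[4.0000, 4.0000], [0.0000, 1.0000]]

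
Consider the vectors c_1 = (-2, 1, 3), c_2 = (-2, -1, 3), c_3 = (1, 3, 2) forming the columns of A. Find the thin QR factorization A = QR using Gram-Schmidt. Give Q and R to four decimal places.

Q = [[-0.5345, -0.1482, 0.8321], [0.2673, -0.9636, 0.0000], [0.8018, 0.2224, 0.5547]], R = [[3.7417, 3.2071, 1.8708], [0.0000, 1.9272, -2.5944], [0.0000, 0.0000, 1.9415]]

q_1 = c_1/‖c_1‖ = (-2, 1, 3)/3.7417 = (-0.5345, 0.2673, 0.8018).
r_{12} = q_1·c_2 = 3.2071.
u_2 = c_2 − 3.2071·q_1 = (-0.2857, -1.8571, 0.4286).
‖u_2‖ = 1.9272, so q_2 = (-0.1482, -0.9636, 0.2224).
r_{13} = q_1·c_3 = 1.8708; r_{23} = q_2·c_3 = -2.5944.
u_3 = c_3 − 1.8708·q_1 + 2.5944·q_2 = (1.6154, 0.0000, 1.0769).
‖u_3‖ = 1.9415, so q_3 = (0.8321, 0.0000, 0.5547).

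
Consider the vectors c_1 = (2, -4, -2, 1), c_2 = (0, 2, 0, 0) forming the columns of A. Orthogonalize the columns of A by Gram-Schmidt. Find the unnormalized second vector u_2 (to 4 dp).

c_1 = (2, -4, -2, 1); ‖c_1‖ = 5.0000, so q_1 = (0.4000, -0.8000, -0.4000, 0.2000).
q_1·c_2 = 0.4000·0 + (-0.8000)·2 + (-0.4000)·0 + 0.2000·0 = -1.6000.
u_2 = c_2 + 1.6000·q_1 = (0.6400, 0.7200, -0.6400, 0.3200).

u_2 = (0.6400, 0.7200, -0.6400, 0.3200)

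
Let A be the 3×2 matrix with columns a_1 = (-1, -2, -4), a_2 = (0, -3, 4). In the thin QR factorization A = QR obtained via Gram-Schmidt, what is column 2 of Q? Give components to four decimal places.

a_1 = (-1, -2, -4); ‖a_1‖ = 4.5826, so e_1 = (-0.2182, -0.4364, -0.8729).
e_1·a_2 = (-0.2182)·0 + (-0.4364)·(-3) + (-0.8729)·4 = -2.1822.
u_2 = a_2 + 2.1822·e_1 = (-0.4762, -3.9524, 2.0952).
‖u_2‖ = 4.4987, so e_2 = (-0.1059, -0.8786, 0.4657).

e_2 = (-0.1059, -0.8786, 0.4657)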